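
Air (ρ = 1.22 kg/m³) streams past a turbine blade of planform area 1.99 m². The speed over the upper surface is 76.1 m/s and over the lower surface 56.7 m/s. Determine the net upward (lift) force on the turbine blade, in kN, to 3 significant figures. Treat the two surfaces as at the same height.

F ≈ 3.13 kN

From P + ½ρv² = const at equal height, P_low − P_up = ½ρ(v_up² − v_low²).
ΔP = ½·1.22·(76.1² − 56.7²) = 1570 Pa.
Lift = ΔP · A = 1570 × 1.99 = 3130 N.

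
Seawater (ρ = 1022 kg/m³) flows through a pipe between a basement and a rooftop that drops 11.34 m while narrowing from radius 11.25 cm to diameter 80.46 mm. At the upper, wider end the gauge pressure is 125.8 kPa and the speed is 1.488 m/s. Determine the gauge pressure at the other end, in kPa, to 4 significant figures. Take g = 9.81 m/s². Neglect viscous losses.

171.4 kPa

Continuity gives A₁v₁ = A₂v₂, so v₂ = (397.6 cm²)/(50.85 cm²) × 1.488 m/s = 11.64 m/s.
Energy conservation along the streamline gives P₂ = P₁ − ½ρ(v₂² − v₁²) − ρg(h₂ − h₁).
P₂ = 125800 + ½·1022·(1.488² − 11.64²) − 1022·9.81·(−11.34) = 125800 + (-68060) − (-113700) = 171400 Pa.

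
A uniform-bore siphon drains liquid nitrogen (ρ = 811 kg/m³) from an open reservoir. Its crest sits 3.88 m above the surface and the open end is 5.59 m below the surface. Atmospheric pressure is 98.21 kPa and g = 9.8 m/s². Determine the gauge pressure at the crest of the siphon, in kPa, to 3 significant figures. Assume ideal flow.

Bernoulli surface→outlet gives ½v² = g·h_out, so v = √(2·9.8·5.59) = 10.5 m/s.
With constant cross-section the crest speed equals v; applying Bernoulli from the surface up to the crest, P_top = P_atm − ½ρv² − ρg·h_top.
P_top = 98210 − ½·811·10.5² − 811·9.8·3.88 = 22900 Pa. So P_gauge = P_top − P_atm = -75300 Pa.

P_gauge ≈ -75.3 kPa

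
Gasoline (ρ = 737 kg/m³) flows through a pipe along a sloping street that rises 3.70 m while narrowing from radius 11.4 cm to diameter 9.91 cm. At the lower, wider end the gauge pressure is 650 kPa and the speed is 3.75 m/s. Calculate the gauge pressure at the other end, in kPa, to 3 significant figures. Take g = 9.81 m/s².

483 kPa

Mass conservation (A₁v₁ = A₂v₂) gives v₂ = 3.75 × 408/77.1 = 19.8 m/s.
Energy conservation along the streamline gives P₂ = P₁ − ½ρ(v₂² − v₁²) − ρg(h₂ − h₁).
P₂ = 650000 + ½·737·(3.75² − 19.8²) − 737·9.81·(+3.70) = 650000 + (-140000) − (26800) = 483000 Pa.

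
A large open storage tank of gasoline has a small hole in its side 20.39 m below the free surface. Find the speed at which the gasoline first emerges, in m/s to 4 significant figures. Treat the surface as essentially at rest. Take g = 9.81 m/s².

The surface is effectively still and both ends are open, so ½v² = gh and v = √(2·9.81·20.39) = 20.00 m/s.

20.00 m/s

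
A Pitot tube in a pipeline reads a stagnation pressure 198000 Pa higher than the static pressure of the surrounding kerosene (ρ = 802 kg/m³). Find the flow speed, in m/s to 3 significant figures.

The dynamic pressure equals the rise in static pressure at the stagnation point: ΔP = ½ρv².
v = √(2ΔP/ρ) = √(2·198000/802) = 22.2 m/s.

22.2 m/s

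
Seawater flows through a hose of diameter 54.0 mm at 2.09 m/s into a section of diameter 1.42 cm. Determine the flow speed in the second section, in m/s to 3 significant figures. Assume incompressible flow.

Mass conservation (A₁v₁ = A₂v₂) gives v₂ = 2.09 × 22.9/1.58 = 30.2 m/s.

v₂ = 30.2 m/s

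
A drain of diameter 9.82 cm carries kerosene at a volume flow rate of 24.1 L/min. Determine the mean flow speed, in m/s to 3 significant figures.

v = 0.0530 m/s

Q = 24.1 L/min = 0.000402 m³/s.
v = Q/A = 0.000402 / 0.00757 = 0.0530 m/s.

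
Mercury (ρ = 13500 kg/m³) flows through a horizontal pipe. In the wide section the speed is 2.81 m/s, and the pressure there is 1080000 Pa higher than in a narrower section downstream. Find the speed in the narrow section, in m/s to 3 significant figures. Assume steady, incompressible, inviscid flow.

Horizontal Bernoulli: P₁ + ½ρv₁² = P₂ + ½ρv₂², so v₂² = v₁² + 2(P₁ − P₂)/ρ.
v₂ = √(2.81² + 2·1080000/13500) = √(7.90 + 160) = 13.0 m/s.

v₂ = 13.0 m/s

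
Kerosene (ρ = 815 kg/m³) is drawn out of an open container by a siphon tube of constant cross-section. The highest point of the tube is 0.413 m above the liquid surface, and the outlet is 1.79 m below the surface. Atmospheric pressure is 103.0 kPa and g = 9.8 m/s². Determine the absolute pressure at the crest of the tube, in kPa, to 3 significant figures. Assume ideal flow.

P_top ≈ 85.4 kPa

The outlet speed comes from Torricelli: v = √(2g·1.79) = 5.92 m/s.
Continuity keeps v the same throughout the tube; from surface to crest, P_atm + 0 = P_top + ½ρv² + ρg·h_top.
P_top = 103000 − ½·815·5.92² − 815·9.8·0.413 = 85400 Pa.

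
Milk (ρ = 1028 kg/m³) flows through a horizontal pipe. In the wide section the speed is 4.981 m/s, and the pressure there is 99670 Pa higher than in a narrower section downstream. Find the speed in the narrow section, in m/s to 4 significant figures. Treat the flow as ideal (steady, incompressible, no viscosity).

With h₁ = h₂, rearranging Bernoulli gives v₂ = √(v₁² + 2ΔP/ρ).
v₂ = √(4.981² + 2·99670/1028) = √(24.81 + 193.9) = 14.79 m/s.

v₂ ≈ 14.79 m/s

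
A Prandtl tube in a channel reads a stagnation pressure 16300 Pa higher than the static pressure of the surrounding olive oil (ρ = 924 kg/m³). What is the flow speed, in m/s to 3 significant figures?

5.94 m/s

At the stagnation point the flow is brought to rest, so Bernoulli gives P_stag − P_static = ½ρv².
v = √(2ΔP/ρ) = √(2·16300/924) = 5.94 m/s.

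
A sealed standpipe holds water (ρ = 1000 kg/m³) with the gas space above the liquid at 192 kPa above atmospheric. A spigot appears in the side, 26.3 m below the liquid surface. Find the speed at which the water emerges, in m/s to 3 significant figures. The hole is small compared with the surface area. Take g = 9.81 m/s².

v ≈ 30.0 m/s

Take point 1 at the surface (v₁ ≈ 0) and point 2 at the hole (at atmospheric pressure). Bernoulli: P₁ + ρg h = P_atm + ½ρv₂².
With P₁ − P_atm = 192000 Pa, v₂ = √(2gh + 2ΔP/ρ) = √(2·9.81·26.3 + 2·192000/1000) = 30.0 m/s.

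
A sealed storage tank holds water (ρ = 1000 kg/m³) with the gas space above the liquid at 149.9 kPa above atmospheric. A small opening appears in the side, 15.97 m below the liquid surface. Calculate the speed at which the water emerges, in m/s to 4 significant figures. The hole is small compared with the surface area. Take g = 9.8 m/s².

v = 24.76 m/s

Take point 1 at the surface (v₁ ≈ 0) and point 2 at the hole (at atmospheric pressure). Bernoulli: P₁ + ρg h = P_atm + ½ρv₂².
With P₁ − P_atm = 149900 Pa, v₂ = √(2gh + 2ΔP/ρ) = √(2·9.8·15.97 + 2·149900/1000) = 24.76 m/s.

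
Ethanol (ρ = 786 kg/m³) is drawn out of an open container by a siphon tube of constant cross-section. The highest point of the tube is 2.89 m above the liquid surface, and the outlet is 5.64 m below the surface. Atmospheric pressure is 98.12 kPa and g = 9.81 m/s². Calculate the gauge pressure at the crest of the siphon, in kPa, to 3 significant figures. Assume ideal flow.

From the surface to the outlet (both open to atmosphere, surface at rest): v = √(2g·h_out) = √(2·9.81·5.64) = 10.5 m/s.
With constant cross-section the crest speed equals v; applying Bernoulli from the surface up to the crest, P_top = P_atm − ½ρv² − ρg·h_top.
P_top = 98120 − ½·786·10.5² − 786·9.81·2.89 = 32300 Pa. So P_gauge = P_top − P_atm = -65800 Pa.

P_gauge ≈ -65.8 kPa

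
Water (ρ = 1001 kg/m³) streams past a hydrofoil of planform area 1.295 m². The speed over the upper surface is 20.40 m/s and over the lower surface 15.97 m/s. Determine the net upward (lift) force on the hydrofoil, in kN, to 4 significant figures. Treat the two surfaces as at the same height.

From P + ½ρv² = const at equal height, P_low − P_up = ½ρ(v_up² − v_low²).
ΔP = ½·1001·(20.40² − 15.97²) = 80640 Pa.
Lift = ΔP · A = 80640 × 1.295 = 104400 N.

F ≈ 104.4 kN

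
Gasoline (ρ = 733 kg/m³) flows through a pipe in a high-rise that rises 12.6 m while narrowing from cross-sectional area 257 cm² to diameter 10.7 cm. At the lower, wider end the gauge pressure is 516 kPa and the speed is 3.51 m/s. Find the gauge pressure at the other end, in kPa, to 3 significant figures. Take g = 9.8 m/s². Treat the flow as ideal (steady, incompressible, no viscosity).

Continuity gives A₁v₁ = A₂v₂, so v₂ = (257 cm²)/(89.9 cm²) × 3.51 m/s = 10.0 m/s.
Bernoulli: P₁ + ½ρv₁² + ρg h₁ = P₂ + ½ρv₂² + ρg h₂, so P₂ = P₁ + ½ρ(v₁² − v₂²) − ρg(h₂ − h₁).
P₂ = 516000 + ½·733·(3.51² − 10.0²) − 733·9.8·(+12.6) = 516000 + (-32400) − (90500) = 393000 Pa.

P₂ ≈ 393 kPa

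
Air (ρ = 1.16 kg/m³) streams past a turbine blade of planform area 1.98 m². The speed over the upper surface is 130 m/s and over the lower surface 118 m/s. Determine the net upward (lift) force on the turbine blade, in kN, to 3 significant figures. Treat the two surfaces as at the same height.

F ≈ 3.42 kN

From P + ½ρv² = const at equal height, P_low − P_up = ½ρ(v_up² − v_low²).
ΔP = ½·1.16·(130² − 118²) = 1730 Pa.
Lift = ΔP · A = 1730 × 1.98 = 3420 N.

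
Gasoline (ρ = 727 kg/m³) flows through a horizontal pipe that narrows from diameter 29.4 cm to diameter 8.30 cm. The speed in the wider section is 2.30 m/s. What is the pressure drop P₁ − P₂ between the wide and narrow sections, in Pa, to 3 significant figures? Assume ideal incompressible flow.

301000 Pa

Mass conservation (A₁v₁ = A₂v₂) gives v₂ = 2.30 × 679/54.1 = 28.9 m/s.
The pipe is horizontal, so Bernoulli reduces to P₁ + ½ρv₁² = P₂ + ½ρv₂².
P₁ − P₂ = ½·727·(28.9² − 2.30²) = ½·727·827 = 301000 Pa.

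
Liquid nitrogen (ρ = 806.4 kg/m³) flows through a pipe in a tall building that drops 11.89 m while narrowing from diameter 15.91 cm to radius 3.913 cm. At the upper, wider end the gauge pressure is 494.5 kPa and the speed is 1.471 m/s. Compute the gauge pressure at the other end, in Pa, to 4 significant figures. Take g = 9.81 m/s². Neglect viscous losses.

P₂ ≈ 574500 Pa

The volume flow rate is constant, so v₂ = (A₁/A₂)v₁ = (198.8/48.10)·1.471 = 6.080 m/s.
Bernoulli: P₁ + ½ρv₁² + ρg h₁ = P₂ + ½ρv₂² + ρg h₂, so P₂ = P₁ + ½ρ(v₁² − v₂²) − ρg(h₂ − h₁).
P₂ = 494500 + ½·806.4·(1.471² − 6.080²) − 806.4·9.81·(−11.89) = 494500 + (-14030) − (-94060) = 574500 Pa.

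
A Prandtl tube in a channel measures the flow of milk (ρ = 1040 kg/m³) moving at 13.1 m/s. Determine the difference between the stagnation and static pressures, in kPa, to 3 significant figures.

ΔP ≈ 89.2 kPa

The dynamic pressure equals the rise in static pressure at the stagnation point: ΔP = ½ρv².
ΔP = ½·1040·13.1² = 89200 Pa.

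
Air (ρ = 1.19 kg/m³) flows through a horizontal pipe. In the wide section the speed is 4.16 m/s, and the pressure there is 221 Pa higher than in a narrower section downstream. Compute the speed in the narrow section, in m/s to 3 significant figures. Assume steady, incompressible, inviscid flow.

With h₁ = h₂, rearranging Bernoulli gives v₂ = √(v₁² + 2ΔP/ρ).
v₂ = √(4.16² + 2·221/1.19) = √(17.3 + 371) = 19.7 m/s.

v₂ ≈ 19.7 m/s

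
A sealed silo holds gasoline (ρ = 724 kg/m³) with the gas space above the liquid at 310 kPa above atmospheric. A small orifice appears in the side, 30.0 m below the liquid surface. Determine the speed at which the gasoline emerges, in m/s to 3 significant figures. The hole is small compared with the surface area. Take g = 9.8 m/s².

v ≈ 38.0 m/s

Take point 1 at the surface (v₁ ≈ 0) and point 2 at the hole (at atmospheric pressure). Bernoulli: P₁ + ρg h = P_atm + ½ρv₂².
With P₁ − P_atm = 310000 Pa, v₂ = √(2gh + 2ΔP/ρ) = √(2·9.8·30.0 + 2·310000/724) = 38.0 m/s.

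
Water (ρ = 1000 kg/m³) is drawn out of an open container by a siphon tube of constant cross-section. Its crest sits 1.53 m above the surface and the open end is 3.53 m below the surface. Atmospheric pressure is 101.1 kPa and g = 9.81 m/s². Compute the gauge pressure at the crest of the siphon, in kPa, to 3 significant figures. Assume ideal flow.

P_gauge ≈ -49.6 kPa

From the surface to the outlet (both open to atmosphere, surface at rest): v = √(2g·h_out) = √(2·9.81·3.53) = 8.32 m/s.
Continuity keeps v the same throughout the tube; from surface to crest, P_atm + 0 = P_top + ½ρv² + ρg·h_top.
P_top = 101100 − ½·1000·8.32² − 1000·9.81·1.53 = 51500 Pa. So P_gauge = P_top − P_atm = -49600 Pa.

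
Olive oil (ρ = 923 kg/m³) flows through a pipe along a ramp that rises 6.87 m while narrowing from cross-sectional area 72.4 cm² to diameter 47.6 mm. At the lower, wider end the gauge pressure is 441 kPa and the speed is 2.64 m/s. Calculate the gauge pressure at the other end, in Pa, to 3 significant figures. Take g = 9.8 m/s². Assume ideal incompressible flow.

P₂ ≈ 329000 Pa

The volume flow rate is constant, so v₂ = (A₁/A₂)v₁ = (72.4/17.8)·2.64 = 10.7 m/s.
Energy conservation along the streamline gives P₂ = P₁ − ½ρ(v₂² − v₁²) − ρg(h₂ − h₁).
P₂ = 441000 + ½·923·(2.64² − 10.7²) − 923·9.8·(+6.87) = 441000 + (-50000) − (62100) = 329000 Pa.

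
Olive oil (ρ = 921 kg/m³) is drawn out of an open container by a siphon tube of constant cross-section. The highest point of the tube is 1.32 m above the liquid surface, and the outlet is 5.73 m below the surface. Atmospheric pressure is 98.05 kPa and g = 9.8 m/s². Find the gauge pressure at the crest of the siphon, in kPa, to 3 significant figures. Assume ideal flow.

From the surface to the outlet (both open to atmosphere, surface at rest): v = √(2g·h_out) = √(2·9.8·5.73) = 10.6 m/s.
With constant cross-section the crest speed equals v; applying Bernoulli from the surface up to the crest, P_top = P_atm − ½ρv² − ρg·h_top.
P_top = 98050 − ½·921·10.6² − 921·9.8·1.32 = 34400 Pa. So P_gauge = P_top − P_atm = -63600 Pa.

P_gauge = -63.6 kPa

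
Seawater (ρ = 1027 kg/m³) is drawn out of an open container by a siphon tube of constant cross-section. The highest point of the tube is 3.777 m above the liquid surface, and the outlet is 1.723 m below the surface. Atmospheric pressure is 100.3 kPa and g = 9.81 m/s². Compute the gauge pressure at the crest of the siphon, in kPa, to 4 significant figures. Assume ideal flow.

P_gauge = -55.41 kPa

Bernoulli surface→outlet gives ½v² = g·h_out, so v = √(2·9.81·1.723) = 5.814 m/s.
Continuity keeps v the same throughout the tube; from surface to crest, P_atm + 0 = P_top + ½ρv² + ρg·h_top.
P_top = 100300 − ½·1027·5.814² − 1027·9.81·3.777 = 44890 Pa. So P_gauge = P_top − P_atm = -55410 Pa.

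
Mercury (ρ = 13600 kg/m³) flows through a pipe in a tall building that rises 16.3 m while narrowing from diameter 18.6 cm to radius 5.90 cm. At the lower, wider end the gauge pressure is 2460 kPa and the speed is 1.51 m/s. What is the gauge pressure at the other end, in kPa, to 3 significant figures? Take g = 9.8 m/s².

By continuity, v₂ = v₁·A₁/A₂ = 1.51·(272/109) = 3.75 m/s.
Bernoulli: P₁ + ½ρv₁² + ρg h₁ = P₂ + ½ρv₂² + ρg h₂, so P₂ = P₁ + ½ρ(v₁² − v₂²) − ρg(h₂ − h₁).
P₂ = 2460000 + ½·13600·(1.51² − 3.75²) − 13600·9.8·(+16.3) = 2460000 + (-80200) − (2170000) = 207000 Pa.

P₂ = 207 kPa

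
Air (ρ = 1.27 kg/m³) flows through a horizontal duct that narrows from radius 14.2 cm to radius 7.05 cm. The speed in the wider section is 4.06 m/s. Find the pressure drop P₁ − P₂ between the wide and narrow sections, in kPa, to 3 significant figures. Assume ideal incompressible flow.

0.162 kPa

Mass conservation (A₁v₁ = A₂v₂) gives v₂ = 4.06 × 633/156 = 16.5 m/s.
The pipe is horizontal, so Bernoulli reduces to P₁ + ½ρv₁² = P₂ + ½ρv₂².
P₁ − P₂ = ½·1.27·(16.5² − 4.06²) = ½·1.27·255 = 162 Pa.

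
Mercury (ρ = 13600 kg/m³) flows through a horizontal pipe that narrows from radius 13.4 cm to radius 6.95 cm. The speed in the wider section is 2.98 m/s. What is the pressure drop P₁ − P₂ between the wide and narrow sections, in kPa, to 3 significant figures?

ΔP ≈ 774 kPa

The volume flow rate is constant, so v₂ = (A₁/A₂)v₁ = (564/152)·2.98 = 11.1 m/s.
With no height change, Bernoulli's equation is P₁ + ½ρv₁² = P₂ + ½ρv₂².
P₁ − P₂ = ½·13600·(11.1² − 2.98²) = ½·13600·114 = 774000 Pa.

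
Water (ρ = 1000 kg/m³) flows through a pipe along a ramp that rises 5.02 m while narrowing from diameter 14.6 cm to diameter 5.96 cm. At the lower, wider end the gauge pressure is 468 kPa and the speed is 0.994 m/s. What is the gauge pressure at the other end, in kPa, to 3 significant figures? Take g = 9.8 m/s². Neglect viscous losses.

By continuity, v₂ = v₁·A₁/A₂ = 0.994·(167/27.9) = 5.96 m/s.
Applying Bernoulli between the two ends and solving for P₂: P₂ = P₁ + ½ρ(v₁² − v₂²) − ρgΔh.
P₂ = 468000 + ½·1000·(0.994² − 5.96²) − 1000·9.8·(+5.02) = 468000 + (-17300) − (49200) = 402000 Pa.

402 kPa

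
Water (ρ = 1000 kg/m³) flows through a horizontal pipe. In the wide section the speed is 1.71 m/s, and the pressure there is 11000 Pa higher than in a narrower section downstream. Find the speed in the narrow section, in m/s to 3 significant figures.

Horizontal Bernoulli: P₁ + ½ρv₁² = P₂ + ½ρv₂², so v₂² = v₁² + 2(P₁ − P₂)/ρ.
v₂ = √(1.71² + 2·11000/1000) = √(2.92 + 22.0) = 4.99 m/s.

v₂ = 4.99 m/s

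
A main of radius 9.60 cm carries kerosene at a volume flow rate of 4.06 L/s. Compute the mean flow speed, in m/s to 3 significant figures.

Q = 4.06 L/s = 0.00406 m³/s.
v = Q/A = 0.00406 / 0.0290 = 0.140 m/s.

v ≈ 0.140 m/s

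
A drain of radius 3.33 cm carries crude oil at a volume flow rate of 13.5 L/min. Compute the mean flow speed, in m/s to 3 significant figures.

Q = 13.5 L/min = 0.000225 m³/s.
v = Q/A = 0.000225 / 0.00348 = 0.0646 m/s.

v ≈ 0.0646 m/s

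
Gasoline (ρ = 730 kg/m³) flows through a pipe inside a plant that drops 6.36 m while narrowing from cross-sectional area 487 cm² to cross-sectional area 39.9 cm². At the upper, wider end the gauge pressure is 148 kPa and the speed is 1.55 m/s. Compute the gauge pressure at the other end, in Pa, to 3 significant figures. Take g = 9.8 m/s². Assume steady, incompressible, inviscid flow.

P₂ = 63700 Pa

Mass conservation (A₁v₁ = A₂v₂) gives v₂ = 1.55 × 487/39.9 = 18.9 m/s.
Bernoulli: P₁ + ½ρv₁² + ρg h₁ = P₂ + ½ρv₂² + ρg h₂, so P₂ = P₁ + ½ρ(v₁² − v₂²) − ρg(h₂ − h₁).
P₂ = 148000 + ½·730·(1.55² − 18.9²) − 730·9.8·(−6.36) = 148000 + (-130000) − (-45500) = 63700 Pa.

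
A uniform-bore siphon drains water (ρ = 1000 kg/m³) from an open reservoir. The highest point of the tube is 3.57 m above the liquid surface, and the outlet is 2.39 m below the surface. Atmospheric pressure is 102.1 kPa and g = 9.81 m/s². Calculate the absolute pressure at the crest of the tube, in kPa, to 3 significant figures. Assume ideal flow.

P_top = 43.6 kPa

The outlet speed comes from Torricelli: v = √(2g·2.39) = 6.85 m/s.
The bore is uniform, so the speed at the crest is the same v. Bernoulli surface→crest: P_atm = P_top + ½ρv² + ρg·h_top.
P_top = 102100 − ½·1000·6.85² − 1000·9.81·3.57 = 43600 Pa.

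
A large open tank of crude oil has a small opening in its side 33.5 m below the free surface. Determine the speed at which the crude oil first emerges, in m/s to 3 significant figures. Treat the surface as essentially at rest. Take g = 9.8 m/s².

With the surface at rest and both surface and jet at atmospheric pressure, Bernoulli gives ρg h = ½ρv², so v = √(2gh) = √(2·9.8·33.5) = 25.6 m/s.

v ≈ 25.6 m/s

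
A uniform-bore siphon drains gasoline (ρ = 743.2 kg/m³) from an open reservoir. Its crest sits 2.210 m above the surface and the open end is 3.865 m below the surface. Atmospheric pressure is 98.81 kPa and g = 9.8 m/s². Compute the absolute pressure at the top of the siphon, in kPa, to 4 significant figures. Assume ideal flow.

From the surface to the outlet (both open to atmosphere, surface at rest): v = √(2g·h_out) = √(2·9.8·3.865) = 8.704 m/s.
Continuity keeps v the same throughout the tube; from surface to crest, P_atm + 0 = P_top + ½ρv² + ρg·h_top.
P_top = 98810 − ½·743.2·8.704² − 743.2·9.8·2.210 = 54560 Pa.

P_top = 54.56 kPa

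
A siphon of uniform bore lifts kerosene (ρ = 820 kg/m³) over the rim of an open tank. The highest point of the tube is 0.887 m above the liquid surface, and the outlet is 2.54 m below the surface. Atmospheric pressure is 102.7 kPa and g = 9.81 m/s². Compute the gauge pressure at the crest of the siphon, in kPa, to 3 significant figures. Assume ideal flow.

P_gauge = -27.6 kPa

Bernoulli surface→outlet gives ½v² = g·h_out, so v = √(2·9.81·2.54) = 7.06 m/s.
With constant cross-section the crest speed equals v; applying Bernoulli from the surface up to the crest, P_top = P_atm − ½ρv² − ρg·h_top.
P_top = 102700 − ½·820·7.06² − 820·9.81·0.887 = 75100 Pa. So P_gauge = P_top − P_atm = -27600 Pa.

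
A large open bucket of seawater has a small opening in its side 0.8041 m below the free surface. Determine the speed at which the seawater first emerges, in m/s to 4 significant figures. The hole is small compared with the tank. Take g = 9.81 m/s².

3.972 m/s

With the surface at rest and both surface and jet at atmospheric pressure, Bernoulli gives ρg h = ½ρv², so v = √(2gh) = √(2·9.81·0.8041) = 3.972 m/s.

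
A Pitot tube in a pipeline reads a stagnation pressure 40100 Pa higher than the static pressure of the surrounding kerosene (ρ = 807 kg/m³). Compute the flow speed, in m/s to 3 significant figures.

v ≈ 9.97 m/s

The dynamic pressure equals the rise in static pressure at the stagnation point: ΔP = ½ρv².
v = √(2ΔP/ρ) = √(2·40100/807) = 9.97 m/s.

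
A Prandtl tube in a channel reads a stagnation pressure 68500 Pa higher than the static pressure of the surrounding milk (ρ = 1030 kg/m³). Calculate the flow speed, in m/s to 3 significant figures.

11.5 m/s

At the stagnation point the flow is brought to rest, so Bernoulli gives P_stag − P_static = ½ρv².
v = √(2ΔP/ρ) = √(2·68500/1030) = 11.5 m/s.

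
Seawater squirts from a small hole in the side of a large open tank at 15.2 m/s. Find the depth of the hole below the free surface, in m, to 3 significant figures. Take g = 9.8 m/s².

Torricelli: v = √(2gh), so h = v²/(2g).
h = 15.2²/(2·9.8) = 231/19.60 = 11.8 m.

11.8 m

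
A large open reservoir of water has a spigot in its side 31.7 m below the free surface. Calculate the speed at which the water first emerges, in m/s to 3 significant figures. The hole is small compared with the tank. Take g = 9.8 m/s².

With the surface at rest and both surface and jet at atmospheric pressure, Bernoulli gives ρg h = ½ρv², so v = √(2gh) = √(2·9.8·31.7) = 24.9 m/s.

v ≈ 24.9 m/s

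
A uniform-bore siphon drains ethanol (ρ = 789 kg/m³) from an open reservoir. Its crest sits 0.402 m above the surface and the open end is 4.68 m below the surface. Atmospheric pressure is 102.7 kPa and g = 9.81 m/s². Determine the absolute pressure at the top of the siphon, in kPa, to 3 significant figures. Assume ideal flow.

Bernoulli surface→outlet gives ½v² = g·h_out, so v = √(2·9.81·4.68) = 9.58 m/s.
With constant cross-section the crest speed equals v; applying Bernoulli from the surface up to the crest, P_top = P_atm − ½ρv² − ρg·h_top.
P_top = 102700 − ½·789·9.58² − 789·9.81·0.402 = 63400 Pa.

P_top = 63.4 kPa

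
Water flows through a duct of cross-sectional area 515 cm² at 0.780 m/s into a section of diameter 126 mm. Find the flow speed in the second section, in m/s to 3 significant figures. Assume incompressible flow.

v₂ = 3.22 m/s

Continuity gives A₁v₁ = A₂v₂, so v₂ = (515 cm²)/(125 cm²) × 0.780 m/s = 3.22 m/s.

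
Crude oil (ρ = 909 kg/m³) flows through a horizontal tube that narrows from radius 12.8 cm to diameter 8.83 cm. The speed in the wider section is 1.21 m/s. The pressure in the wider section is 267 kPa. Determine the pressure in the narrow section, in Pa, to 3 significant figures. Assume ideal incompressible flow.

P₂ ≈ 221000 Pa

By continuity, v₂ = v₁·A₁/A₂ = 1.21·(515/61.2) = 10.2 m/s.
The pipe is horizontal, so Bernoulli reduces to P₁ + ½ρv₁² = P₂ + ½ρv₂².
P₂ = P₁ − ½ρ(v₂² − v₁²) = 267000 − ½·909·(10.2² − 1.21²) = 267000 − 46300 = 221000 Pa.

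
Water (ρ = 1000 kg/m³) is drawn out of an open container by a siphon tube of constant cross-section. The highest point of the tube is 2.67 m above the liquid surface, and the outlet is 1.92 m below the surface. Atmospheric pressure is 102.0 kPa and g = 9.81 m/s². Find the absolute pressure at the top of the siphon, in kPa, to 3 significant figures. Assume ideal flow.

The outlet speed comes from Torricelli: v = √(2g·1.92) = 6.14 m/s.
Continuity keeps v the same throughout the tube; from surface to crest, P_atm + 0 = P_top + ½ρv² + ρg·h_top.
P_top = 102000 − ½·1000·6.14² − 1000·9.81·2.67 = 57000 Pa.

P_top ≈ 57.0 kPa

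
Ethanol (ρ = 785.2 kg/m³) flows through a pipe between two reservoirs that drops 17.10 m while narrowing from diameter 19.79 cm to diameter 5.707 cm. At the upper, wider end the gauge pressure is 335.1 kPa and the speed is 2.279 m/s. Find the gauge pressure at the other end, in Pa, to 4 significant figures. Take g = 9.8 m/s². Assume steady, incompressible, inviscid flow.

By continuity, v₂ = v₁·A₁/A₂ = 2.279·(307.6/25.58) = 27.40 m/s.
Applying Bernoulli between the two ends and solving for P₂: P₂ = P₁ + ½ρ(v₁² − v₂²) − ρgΔh.
P₂ = 335100 + ½·785.2·(2.279² − 27.40²) − 785.2·9.8·(−17.10) = 335100 + (-292800) − (-131600) = 173900 Pa.

P₂ ≈ 173900 Pa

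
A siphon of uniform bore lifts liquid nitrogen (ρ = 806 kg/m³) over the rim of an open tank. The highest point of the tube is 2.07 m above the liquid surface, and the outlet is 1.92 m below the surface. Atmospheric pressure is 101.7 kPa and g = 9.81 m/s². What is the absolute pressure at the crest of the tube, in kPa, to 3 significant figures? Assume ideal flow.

P_top ≈ 70.2 kPa

Bernoulli surface→outlet gives ½v² = g·h_out, so v = √(2·9.81·1.92) = 6.14 m/s.
With constant cross-section the crest speed equals v; applying Bernoulli from the surface up to the crest, P_top = P_atm − ½ρv² − ρg·h_top.
P_top = 101700 − ½·806·6.14² − 806·9.81·2.07 = 70200 Pa.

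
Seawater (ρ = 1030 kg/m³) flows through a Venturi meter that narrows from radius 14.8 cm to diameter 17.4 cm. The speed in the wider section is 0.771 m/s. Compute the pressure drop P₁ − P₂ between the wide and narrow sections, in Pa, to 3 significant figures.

ΔP = 2260 Pa

Mass conservation (A₁v₁ = A₂v₂) gives v₂ = 0.771 × 688/238 = 2.23 m/s.
With no height change, Bernoulli's equation is P₁ + ½ρv₁² = P₂ + ½ρv₂².
P₁ − P₂ = ½·1030·(2.23² − 0.771²) = ½·1030·4.38 = 2260 Pa.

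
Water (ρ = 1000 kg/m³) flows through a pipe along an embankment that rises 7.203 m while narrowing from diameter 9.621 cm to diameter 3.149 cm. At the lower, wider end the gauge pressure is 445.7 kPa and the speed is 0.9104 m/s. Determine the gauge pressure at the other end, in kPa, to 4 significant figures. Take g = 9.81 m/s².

The volume flow rate is constant, so v₂ = (A₁/A₂)v₁ = (72.70/7.788)·0.9104 = 8.498 m/s.
Applying Bernoulli between the two ends and solving for P₂: P₂ = P₁ + ½ρ(v₁² − v₂²) − ρgΔh.
P₂ = 445700 + ½·1000·(0.9104² − 8.498²) − 1000·9.81·(+7.203) = 445700 + (-35700) − (70660) = 339300 Pa.

339.3 kPa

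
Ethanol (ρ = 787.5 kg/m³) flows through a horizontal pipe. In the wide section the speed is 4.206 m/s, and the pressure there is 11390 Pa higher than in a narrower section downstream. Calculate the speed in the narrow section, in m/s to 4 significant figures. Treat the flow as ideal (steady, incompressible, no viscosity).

v₂ = 6.828 m/s

Along the level pipe P + ½ρv² is conserved, hence v₂² = v₁² + 2(P₁ − P₂)/ρ.
v₂ = √(4.206² + 2·11390/787.5) = √(17.69 + 28.93) = 6.828 m/s.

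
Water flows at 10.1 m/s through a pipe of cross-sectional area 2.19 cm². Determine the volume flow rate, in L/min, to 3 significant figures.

Q ≈ 133 L/min

Q = A·v = 0.000219 m² × 10.1 m/s = 0.00221 m³/s.
Converting: 0.00221 m³/s × 60000 = 133 L/min.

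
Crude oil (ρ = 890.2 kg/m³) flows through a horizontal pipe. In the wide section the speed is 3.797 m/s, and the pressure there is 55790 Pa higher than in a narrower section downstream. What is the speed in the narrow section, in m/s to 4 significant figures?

v₂ ≈ 11.82 m/s

Horizontal Bernoulli: P₁ + ½ρv₁² = P₂ + ½ρv₂², so v₂² = v₁² + 2(P₁ − P₂)/ρ.
v₂ = √(3.797² + 2·55790/890.2) = √(14.42 + 125.3) = 11.82 m/s.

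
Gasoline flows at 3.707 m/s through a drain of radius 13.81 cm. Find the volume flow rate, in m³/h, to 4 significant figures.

Q = A·v = 0.05992 m² × 3.707 m/s = 0.2221 m³/s.
Converting: 0.2221 m³/s × 3600 = 799.6 m³/h.

Q ≈ 799.6 m³/h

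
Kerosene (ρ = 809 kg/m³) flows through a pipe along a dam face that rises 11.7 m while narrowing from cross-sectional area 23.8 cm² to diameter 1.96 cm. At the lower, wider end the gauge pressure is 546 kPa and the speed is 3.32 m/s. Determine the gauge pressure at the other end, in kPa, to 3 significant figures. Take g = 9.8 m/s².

P₂ ≈ 180 kPa

By continuity, v₂ = v₁·A₁/A₂ = 3.32·(23.8/3.02) = 26.2 m/s.
Applying Bernoulli between the two ends and solving for P₂: P₂ = P₁ + ½ρ(v₁² − v₂²) − ρgΔh.
P₂ = 546000 + ½·809·(3.32² − 26.2²) − 809·9.8·(+11.7) = 546000 + (-273000) − (92800) = 180000 Pa.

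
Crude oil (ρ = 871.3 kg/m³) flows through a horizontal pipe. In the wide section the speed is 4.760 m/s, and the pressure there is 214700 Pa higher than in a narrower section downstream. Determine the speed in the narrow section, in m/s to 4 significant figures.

With h₁ = h₂, rearranging Bernoulli gives v₂ = √(v₁² + 2ΔP/ρ).
v₂ = √(4.760² + 2·214700/871.3) = √(22.66 + 492.8) = 22.70 m/s.

v₂ = 22.70 m/s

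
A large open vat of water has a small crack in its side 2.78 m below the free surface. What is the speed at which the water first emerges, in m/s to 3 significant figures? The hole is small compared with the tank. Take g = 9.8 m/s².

v ≈ 7.38 m/s

Torricelli's result v = √(2gh) gives v = √(2·9.8·2.78) = 7.38 m/s.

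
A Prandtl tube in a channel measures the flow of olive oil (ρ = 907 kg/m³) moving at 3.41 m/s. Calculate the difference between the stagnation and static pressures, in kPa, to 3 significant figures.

ΔP = 5.27 kPa

The dynamic pressure equals the rise in static pressure at the stagnation point: ΔP = ½ρv².
ΔP = ½·907·3.41² = 5270 Pa.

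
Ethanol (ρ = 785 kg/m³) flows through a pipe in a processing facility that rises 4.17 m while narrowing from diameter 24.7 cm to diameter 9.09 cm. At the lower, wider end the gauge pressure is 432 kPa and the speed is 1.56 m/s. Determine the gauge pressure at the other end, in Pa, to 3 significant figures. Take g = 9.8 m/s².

The volume flow rate is constant, so v₂ = (A₁/A₂)v₁ = (479/64.9)·1.56 = 11.5 m/s.
Applying Bernoulli between the two ends and solving for P₂: P₂ = P₁ + ½ρ(v₁² − v₂²) − ρgΔh.
P₂ = 432000 + ½·785·(1.56² − 11.5²) − 785·9.8·(+4.17) = 432000 + (-51100) − (32100) = 349000 Pa.

349000 Pa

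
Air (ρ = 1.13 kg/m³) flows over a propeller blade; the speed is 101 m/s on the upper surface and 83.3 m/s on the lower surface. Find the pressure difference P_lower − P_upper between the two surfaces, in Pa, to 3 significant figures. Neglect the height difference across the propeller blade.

ΔP = 1840 Pa

The pressure is lower where the speed is higher: ΔP = ½ρ(v_up² − v_low²).
ΔP = ½·1.13·(101² − 83.3²) = 1840 Pa.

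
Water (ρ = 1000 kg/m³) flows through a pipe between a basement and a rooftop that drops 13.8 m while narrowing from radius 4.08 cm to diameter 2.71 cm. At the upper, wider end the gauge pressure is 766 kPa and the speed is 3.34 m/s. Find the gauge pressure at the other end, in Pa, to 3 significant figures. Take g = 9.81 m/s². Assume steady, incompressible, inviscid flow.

Mass conservation (A₁v₁ = A₂v₂) gives v₂ = 3.34 × 52.3/5.77 = 30.3 m/s.
Bernoulli: P₁ + ½ρv₁² + ρg h₁ = P₂ + ½ρv₂² + ρg h₂, so P₂ = P₁ + ½ρ(v₁² − v₂²) − ρg(h₂ − h₁).
P₂ = 766000 + ½·1000·(3.34² − 30.3²) − 1000·9.81·(−13.8) = 766000 + (-453000) − (-135000) = 448000 Pa.

P₂ = 448000 Pa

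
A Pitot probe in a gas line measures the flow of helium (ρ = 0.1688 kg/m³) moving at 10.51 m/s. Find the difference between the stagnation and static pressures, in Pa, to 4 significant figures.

ΔP = 9.323 Pa

At the stagnation point the flow is brought to rest, so Bernoulli gives P_stag − P_static = ½ρv².
ΔP = ½·0.1688·10.51² = 9.323 Pa.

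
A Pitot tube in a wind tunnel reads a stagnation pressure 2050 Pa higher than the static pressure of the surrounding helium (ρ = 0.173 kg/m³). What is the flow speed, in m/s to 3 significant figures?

The dynamic pressure equals the rise in static pressure at the stagnation point: ΔP = ½ρv².
v = √(2ΔP/ρ) = √(2·2050/0.173) = 154 m/s.

v ≈ 154 m/s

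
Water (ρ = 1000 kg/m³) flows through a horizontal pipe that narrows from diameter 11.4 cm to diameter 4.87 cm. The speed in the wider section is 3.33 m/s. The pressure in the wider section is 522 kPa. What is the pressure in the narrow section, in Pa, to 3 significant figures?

The volume flow rate is constant, so v₂ = (A₁/A₂)v₁ = (102/18.6)·3.33 = 18.2 m/s.
Bernoulli (h₁ = h₂): P₁ − P₂ = ½ρ(v₂² − v₁²).
P₂ = P₁ − ½ρ(v₂² − v₁²) = 522000 − ½·1000·(18.2² − 3.33²) = 522000 − 161000 = 361000 Pa.

P₂ ≈ 361000 Pa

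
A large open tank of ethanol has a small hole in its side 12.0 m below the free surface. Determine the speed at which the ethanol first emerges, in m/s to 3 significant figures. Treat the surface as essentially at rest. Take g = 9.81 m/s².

v = 15.3 m/s

Torricelli's result v = √(2gh) gives v = √(2·9.81·12.0) = 15.3 m/s.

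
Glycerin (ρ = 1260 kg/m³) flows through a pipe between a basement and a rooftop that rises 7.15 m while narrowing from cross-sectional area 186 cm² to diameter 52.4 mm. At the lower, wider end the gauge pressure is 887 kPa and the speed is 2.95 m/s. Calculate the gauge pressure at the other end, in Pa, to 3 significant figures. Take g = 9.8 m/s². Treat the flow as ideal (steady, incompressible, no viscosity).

P₂ ≈ 396000 Pa

The volume flow rate is constant, so v₂ = (A₁/A₂)v₁ = (186/21.6)·2.95 = 25.4 m/s.
Bernoulli: P₁ + ½ρv₁² + ρg h₁ = P₂ + ½ρv₂² + ρg h₂, so P₂ = P₁ + ½ρ(v₁² − v₂²) − ρg(h₂ − h₁).
P₂ = 887000 + ½·1260·(2.95² − 25.4²) − 1260·9.8·(+7.15) = 887000 + (-402000) − (88300) = 396000 Pa.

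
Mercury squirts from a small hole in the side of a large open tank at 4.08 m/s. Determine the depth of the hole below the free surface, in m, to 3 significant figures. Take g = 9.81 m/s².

Inverting v = √(2gh) gives h = v² / 2g.
h = 4.08²/(2·9.81) = 16.6/19.62 = 0.848 m.

0.848 m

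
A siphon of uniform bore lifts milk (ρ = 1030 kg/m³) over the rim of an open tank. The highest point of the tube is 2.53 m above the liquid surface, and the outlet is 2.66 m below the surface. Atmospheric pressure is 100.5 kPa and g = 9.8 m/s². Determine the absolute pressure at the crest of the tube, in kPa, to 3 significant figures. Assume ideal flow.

The outlet speed comes from Torricelli: v = √(2g·2.66) = 7.22 m/s.
Continuity keeps v the same throughout the tube; from surface to crest, P_atm + 0 = P_top + ½ρv² + ρg·h_top.
P_top = 100500 − ½·1030·7.22² − 1030·9.8·2.53 = 48100 Pa.

48.1 kPa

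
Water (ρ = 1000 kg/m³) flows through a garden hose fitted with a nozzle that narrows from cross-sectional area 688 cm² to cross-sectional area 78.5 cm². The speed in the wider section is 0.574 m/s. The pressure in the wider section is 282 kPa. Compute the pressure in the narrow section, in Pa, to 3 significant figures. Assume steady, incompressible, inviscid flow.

Mass conservation (A₁v₁ = A₂v₂) gives v₂ = 0.574 × 688/78.5 = 5.03 m/s.
Along the horizontal streamline, P + ½ρv² is constant.
P₂ = P₁ − ½ρ(v₂² − v₁²) = 282000 − ½·1000·(5.03² − 0.574²) = 282000 − 12500 = 270000 Pa.

270000 Pa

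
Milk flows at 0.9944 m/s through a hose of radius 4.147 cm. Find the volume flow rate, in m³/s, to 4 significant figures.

Q = A·v = 0.005403 m² × 0.9944 m/s = 0.005373 m³/s.

Q = 0.005373 m³/s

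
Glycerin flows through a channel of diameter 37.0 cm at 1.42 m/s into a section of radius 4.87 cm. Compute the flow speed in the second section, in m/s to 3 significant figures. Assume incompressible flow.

By continuity, v₂ = v₁·A₁/A₂ = 1.42·(1080/74.5) = 20.5 m/s.

20.5 m/s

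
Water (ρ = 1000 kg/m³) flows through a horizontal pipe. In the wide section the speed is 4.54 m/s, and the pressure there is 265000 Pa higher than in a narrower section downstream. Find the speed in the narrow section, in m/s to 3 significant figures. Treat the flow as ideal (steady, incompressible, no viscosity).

With h₁ = h₂, rearranging Bernoulli gives v₂ = √(v₁² + 2ΔP/ρ).
v₂ = √(4.54² + 2·265000/1000) = √(20.6 + 530) = 23.5 m/s.

v₂ ≈ 23.5 m/s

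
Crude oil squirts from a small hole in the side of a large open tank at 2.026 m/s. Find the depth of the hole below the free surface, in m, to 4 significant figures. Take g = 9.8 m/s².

Inverting v = √(2gh) gives h = v² / 2g.
h = 2.026²/(2·9.8) = 4.105/19.60 = 0.2094 m.

0.2094 m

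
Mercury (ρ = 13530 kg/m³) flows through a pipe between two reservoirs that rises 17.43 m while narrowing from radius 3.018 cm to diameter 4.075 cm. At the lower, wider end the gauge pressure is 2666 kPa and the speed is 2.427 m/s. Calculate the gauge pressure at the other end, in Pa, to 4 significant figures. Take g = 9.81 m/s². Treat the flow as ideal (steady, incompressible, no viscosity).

By continuity, v₂ = v₁·A₁/A₂ = 2.427·(28.61/13.04) = 5.325 m/s.
Energy conservation along the streamline gives P₂ = P₁ − ½ρ(v₂² − v₁²) − ρg(h₂ − h₁).
P₂ = 2666000 + ½·13530·(2.427² − 5.325²) − 13530·9.81·(+17.43) = 2666000 + (-152000) − (2313000) = 200600 Pa.

P₂ ≈ 200600 Pa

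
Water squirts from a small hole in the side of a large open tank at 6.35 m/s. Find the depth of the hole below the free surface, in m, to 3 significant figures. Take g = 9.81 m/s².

h = 2.06 m

For a small hole in a large open tank, ½v² = gh, giving h = v²/(2g).
h = 6.35²/(2·9.81) = 40.3/19.62 = 2.06 m.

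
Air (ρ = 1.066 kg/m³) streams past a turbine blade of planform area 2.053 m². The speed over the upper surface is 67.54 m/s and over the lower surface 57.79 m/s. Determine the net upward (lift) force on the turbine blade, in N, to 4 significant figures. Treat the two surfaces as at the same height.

F ≈ 1337 N

The faster flow above has the lower pressure; Bernoulli (same height) gives ΔP = ½ρ(v_up² − v_low²).
ΔP = ½·1.066·(67.54² − 57.79²) = 651.3 Pa.
Lift = ΔP · A = 651.3 × 2.053 = 1337 N.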